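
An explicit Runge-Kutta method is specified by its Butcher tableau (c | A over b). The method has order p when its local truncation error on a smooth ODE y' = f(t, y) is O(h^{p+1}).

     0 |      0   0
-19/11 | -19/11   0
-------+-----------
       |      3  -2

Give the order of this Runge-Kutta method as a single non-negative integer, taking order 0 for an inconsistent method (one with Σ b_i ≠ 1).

b = (3, -2)
c = (0, -19/11)
Σ b_i: 3·1 + (-2)·1 = 1 ✓
b·c: (-2)·(-19/11) = 38/11 ≠ 1/2 ⇒ order 1.

1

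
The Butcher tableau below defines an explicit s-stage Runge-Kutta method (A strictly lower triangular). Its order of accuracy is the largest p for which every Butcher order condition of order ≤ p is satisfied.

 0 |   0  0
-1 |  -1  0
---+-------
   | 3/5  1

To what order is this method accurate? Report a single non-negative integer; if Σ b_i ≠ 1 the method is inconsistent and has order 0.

b = (3/5, 1)
c = (0, -1)
Σ b_i: 3/5·1 + 1·1 = 8/5 ≠ 1 ⇒ order 0.

0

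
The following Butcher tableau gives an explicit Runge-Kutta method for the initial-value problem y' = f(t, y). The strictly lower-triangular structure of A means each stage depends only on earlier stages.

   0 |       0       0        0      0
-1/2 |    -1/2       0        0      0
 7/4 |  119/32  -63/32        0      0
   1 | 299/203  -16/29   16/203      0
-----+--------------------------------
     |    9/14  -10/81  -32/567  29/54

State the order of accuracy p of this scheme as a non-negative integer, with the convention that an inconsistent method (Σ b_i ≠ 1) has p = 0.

4

b = (9/14, -10/81, -32/567, 29/54)
c = (0, -1/2, 7/4, 1)
Ac = (0, 0, 63/64, 12/29)
Σ b_i: 9/14·1 + (-10/81)·1 + (-32/567)·1 + 29/54·1 = 1 ✓
b·c: (-10/81)·(-1/2) + (-32/567)·7/4 + 29/54·1 = 1/2 ✓
b·c²: (-10/81)·1/4 + (-32/567)·49/16 + 29/54·1 = 1/3 ✓
b·Ac: (-32/567)·63/64 + 29/54·12/29 = 1/6 ✓
b·c³: (-10/81)·(-1/8) + (-32/567)·343/64 + 29/54·1 = 1/4 ✓
b·(c∘Ac): (-32/567)·441/256 + 29/54·12/29 = 1/8 ✓
b·Ac²: (-32/567)·(-63/128) + 29/54·3/29 = 1/12 ✓
b·A²c: 29/54·9/116 = 1/24 ✓; 4 stages ⇒ order 4.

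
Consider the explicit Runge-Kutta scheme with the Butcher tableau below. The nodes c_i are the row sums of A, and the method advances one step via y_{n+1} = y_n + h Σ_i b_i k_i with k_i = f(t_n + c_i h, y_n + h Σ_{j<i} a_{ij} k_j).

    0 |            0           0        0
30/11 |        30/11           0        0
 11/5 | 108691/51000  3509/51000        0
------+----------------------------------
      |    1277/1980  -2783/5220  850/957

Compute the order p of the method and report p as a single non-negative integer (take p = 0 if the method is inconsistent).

3

b = (1277/1980, -2783/5220, 850/957)
c = (0, 30/11, 11/5)
Ac = (0, 0, 319/1700)
Σ b_i: 1277/1980·1 + (-2783/5220)·1 + 850/957·1 = 1 ✓
b·c: (-2783/5220)·30/11 + 850/957·11/5 = 1/2 ✓
b·c²: (-2783/5220)·900/121 + 850/957·121/25 = 1/3 ✓
b·Ac: 850/957·319/1700 = 1/6 ✓; 3 stages ⇒ order 3.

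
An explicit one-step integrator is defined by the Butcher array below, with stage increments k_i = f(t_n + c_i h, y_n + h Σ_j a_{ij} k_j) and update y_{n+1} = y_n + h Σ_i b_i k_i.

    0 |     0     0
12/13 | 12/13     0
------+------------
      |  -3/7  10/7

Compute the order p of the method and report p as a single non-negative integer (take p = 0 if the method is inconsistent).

1

b = (-3/7, 10/7)
c = (0, 12/13)
Σ b_i: (-3/7)·1 + 10/7·1 = 1 ✓
b·c: 10/7·12/13 = 120/91 ≠ 1/2 ⇒ order 1.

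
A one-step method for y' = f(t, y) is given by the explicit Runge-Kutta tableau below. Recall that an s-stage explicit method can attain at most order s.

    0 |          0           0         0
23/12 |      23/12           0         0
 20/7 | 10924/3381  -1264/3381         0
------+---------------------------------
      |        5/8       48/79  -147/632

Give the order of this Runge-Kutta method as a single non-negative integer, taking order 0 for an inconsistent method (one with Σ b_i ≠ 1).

3

b = (5/8, 48/79, -147/632)
c = (0, 23/12, 20/7)
Ac = (0, 0, -316/441)
Σ b_i: 5/8·1 + 48/79·1 + (-147/632)·1 = 1 ✓
b·c: 48/79·23/12 + (-147/632)·20/7 = 1/2 ✓
b·c²: 48/79·529/144 + (-147/632)·400/49 = 1/3 ✓
b·Ac: (-147/632)·(-316/441) = 1/6 ✓; 3 stages ⇒ order 3.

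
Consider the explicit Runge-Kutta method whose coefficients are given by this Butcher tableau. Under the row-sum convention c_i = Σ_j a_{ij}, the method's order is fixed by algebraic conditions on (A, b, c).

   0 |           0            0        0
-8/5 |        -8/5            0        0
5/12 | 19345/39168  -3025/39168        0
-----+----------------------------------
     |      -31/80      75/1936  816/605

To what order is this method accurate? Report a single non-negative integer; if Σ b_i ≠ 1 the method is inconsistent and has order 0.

3

b = (-31/80, 75/1936, 816/605)
c = (0, -8/5, 5/12)
Ac = (0, 0, 605/4896)
Σ b_i: (-31/80)·1 + 75/1936·1 + 816/605·1 = 1 ✓
b·c: 75/1936·(-8/5) + 816/605·5/12 = 1/2 ✓
b·c²: 75/1936·64/25 + 816/605·25/144 = 1/3 ✓
b·Ac: 816/605·605/4896 = 1/6 ✓; 3 stages ⇒ order 3.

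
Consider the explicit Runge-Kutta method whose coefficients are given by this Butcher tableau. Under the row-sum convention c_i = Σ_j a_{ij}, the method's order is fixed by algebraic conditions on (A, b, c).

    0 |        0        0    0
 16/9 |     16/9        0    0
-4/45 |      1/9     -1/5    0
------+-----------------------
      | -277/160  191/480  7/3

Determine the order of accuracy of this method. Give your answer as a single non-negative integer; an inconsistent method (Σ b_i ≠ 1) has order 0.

b = (-277/160, 191/480, 7/3)
c = (0, 16/9, -4/45)
Ac = (0, 0, -16/45)
Σ b_i: (-277/160)·1 + 191/480·1 + 7/3·1 = 1 ✓
b·c: 191/480·16/9 + 7/3·(-4/45) = 1/2 ✓
b·c²: 191/480·256/81 + 7/3·16/2025 = 2584/2025 ≠ 1/3 ⇒ order 2.
b·Ac: 7/3·(-16/45) = -112/135 ≠ 1/6

2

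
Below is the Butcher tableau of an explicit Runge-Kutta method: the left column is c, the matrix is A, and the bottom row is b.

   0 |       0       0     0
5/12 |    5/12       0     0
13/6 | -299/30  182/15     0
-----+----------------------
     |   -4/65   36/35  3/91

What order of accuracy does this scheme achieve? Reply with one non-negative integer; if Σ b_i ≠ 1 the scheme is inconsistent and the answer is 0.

3

b = (-4/65, 36/35, 3/91)
c = (0, 5/12, 13/6)
Ac = (0, 0, 91/18)
Σ b_i: (-4/65)·1 + 36/35·1 + 3/91·1 = 1 ✓
b·c: 36/35·5/12 + 3/91·13/6 = 1/2 ✓
b·c²: 36/35·25/144 + 3/91·169/36 = 1/3 ✓
b·Ac: 3/91·91/18 = 1/6 ✓; 3 stages ⇒ order 3.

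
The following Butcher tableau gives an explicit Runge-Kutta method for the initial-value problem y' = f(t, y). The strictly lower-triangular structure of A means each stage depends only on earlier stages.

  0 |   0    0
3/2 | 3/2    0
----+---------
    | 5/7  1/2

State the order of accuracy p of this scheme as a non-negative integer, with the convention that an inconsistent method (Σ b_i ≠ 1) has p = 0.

0

b = (5/7, 1/2)
c = (0, 3/2)
Σ b_i: 5/7·1 + 1/2·1 = 17/14 ≠ 1 ⇒ order 0.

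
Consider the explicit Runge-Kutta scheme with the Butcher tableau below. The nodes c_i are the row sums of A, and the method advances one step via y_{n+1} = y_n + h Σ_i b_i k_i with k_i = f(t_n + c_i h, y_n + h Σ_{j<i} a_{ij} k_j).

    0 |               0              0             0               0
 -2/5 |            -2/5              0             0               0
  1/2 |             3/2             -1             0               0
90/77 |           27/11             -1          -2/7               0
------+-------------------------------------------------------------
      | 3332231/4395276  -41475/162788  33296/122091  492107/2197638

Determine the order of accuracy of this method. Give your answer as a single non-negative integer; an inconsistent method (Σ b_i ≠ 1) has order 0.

3

b = (3332231/4395276, -41475/162788, 33296/122091, 492107/2197638)
c = (0, -2/5, 1/2, 90/77)
Ac = (0, 0, 2/5, 9/35)
Σ b_i: 3332231/4395276·1 + (-41475/162788)·1 + 33296/122091·1 + 492107/2197638·1 = 1 ✓
b·c: (-41475/162788)·(-2/5) + 33296/122091·1/2 + 492107/2197638·90/77 = 1/2 ✓
b·c²: (-41475/162788)·4/25 + 33296/122091·1/4 + 492107/2197638·8100/5929 = 1/3 ✓
b·Ac: 33296/122091·2/5 + 492107/2197638·9/35 = 1/6 ✓
b·c³: (-41475/162788)·(-8/125) + 33296/122091·1/8 + 492107/2197638·729000/456533 = 19176328/47005035 ≠ 1/4 ⇒ order 3.
b·(c∘Ac): 33296/122091·1/5 + 492107/2197638·162/539 = 74381/610455 ≠ 1/8
b·Ac²: 33296/122091·(-4/25) + 492107/2197638·(-81/350) = -233089/2441820 ≠ 1/12
b·A²c: 492107/2197638·(-4/35) = -140602/5494095 ≠ 1/24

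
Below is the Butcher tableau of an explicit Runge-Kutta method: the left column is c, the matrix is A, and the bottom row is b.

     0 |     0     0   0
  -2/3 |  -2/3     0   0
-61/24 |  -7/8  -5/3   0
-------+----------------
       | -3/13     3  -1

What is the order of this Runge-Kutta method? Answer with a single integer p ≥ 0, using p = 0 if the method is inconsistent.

b = (-3/13, 3, -1)
c = (0, -2/3, -61/24)
Ac = (0, 0, 10/9)
Σ b_i: (-3/13)·1 + 3·1 + (-1)·1 = 23/13 ≠ 1 ⇒ order 0.

0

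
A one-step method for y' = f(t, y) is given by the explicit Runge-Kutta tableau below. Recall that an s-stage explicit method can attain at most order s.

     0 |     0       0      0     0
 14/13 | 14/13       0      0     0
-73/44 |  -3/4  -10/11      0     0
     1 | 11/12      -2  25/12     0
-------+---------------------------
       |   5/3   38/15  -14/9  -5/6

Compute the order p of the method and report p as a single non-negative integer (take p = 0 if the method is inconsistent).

b = (5/3, 38/15, -14/9, -5/6)
c = (0, 14/13, -73/44, 1)
Ac = (0, 0, -140/143, -38509/6864)
Σ b_i: 5/3·1 + 38/15·1 + (-14/9)·1 + (-5/6)·1 = 163/90 ≠ 1 ⇒ order 0.

0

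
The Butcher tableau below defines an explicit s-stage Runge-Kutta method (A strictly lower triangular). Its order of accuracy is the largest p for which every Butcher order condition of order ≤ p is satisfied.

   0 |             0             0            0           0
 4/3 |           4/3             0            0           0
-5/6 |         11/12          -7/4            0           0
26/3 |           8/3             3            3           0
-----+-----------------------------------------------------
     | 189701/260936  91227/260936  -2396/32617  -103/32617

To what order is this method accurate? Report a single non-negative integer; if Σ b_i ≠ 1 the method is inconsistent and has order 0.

b = (189701/260936, 91227/260936, -2396/32617, -103/32617)
c = (0, 4/3, -5/6, 26/3)
Ac = (0, 0, -7/3, 3/2)
Σ b_i: 189701/260936·1 + 91227/260936·1 + (-2396/32617)·1 + (-103/32617)·1 = 1 ✓
b·c: 91227/260936·4/3 + (-2396/32617)·(-5/6) + (-103/32617)·26/3 = 1/2 ✓
b·c²: 91227/260936·16/9 + (-2396/32617)·25/36 + (-103/32617)·676/9 = 1/3 ✓
b·Ac: (-2396/32617)·(-7/3) + (-103/32617)·3/2 = 1/6 ✓
b·c³: 91227/260936·64/27 + (-2396/32617)·(-125/216) + (-103/32617)·17576/27 = -53491/45162 ≠ 1/4 ⇒ order 3.
b·(c∘Ac): (-2396/32617)·35/18 + (-103/32617)·13 = -53981/293553 ≠ 1/8
b·Ac²: (-2396/32617)·(-28/9) + (-103/32617)·89/12 = 18527/90324 ≠ 1/12
b·A²c: (-103/32617)·(-7) = 721/32617 ≠ 1/24

3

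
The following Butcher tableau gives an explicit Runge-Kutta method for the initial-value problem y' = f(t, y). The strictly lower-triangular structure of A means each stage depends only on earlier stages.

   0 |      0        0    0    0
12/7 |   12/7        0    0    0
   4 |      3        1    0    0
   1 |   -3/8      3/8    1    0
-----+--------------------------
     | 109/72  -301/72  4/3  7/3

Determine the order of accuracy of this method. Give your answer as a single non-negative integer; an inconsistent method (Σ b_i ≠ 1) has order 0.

2

b = (109/72, -301/72, 4/3, 7/3)
c = (0, 12/7, 4, 1)
Ac = (0, 0, 12/7, 65/14)
Σ b_i: 109/72·1 + (-301/72)·1 + 4/3·1 + 7/3·1 = 1 ✓
b·c: (-301/72)·12/7 + 4/3·4 + 7/3·1 = 1/2 ✓
b·c²: (-301/72)·144/49 + 4/3·16 + 7/3·1 = 239/21 ≠ 1/3 ⇒ order 2.
b·Ac: 4/3·12/7 + 7/3·65/14 = 551/42 ≠ 1/6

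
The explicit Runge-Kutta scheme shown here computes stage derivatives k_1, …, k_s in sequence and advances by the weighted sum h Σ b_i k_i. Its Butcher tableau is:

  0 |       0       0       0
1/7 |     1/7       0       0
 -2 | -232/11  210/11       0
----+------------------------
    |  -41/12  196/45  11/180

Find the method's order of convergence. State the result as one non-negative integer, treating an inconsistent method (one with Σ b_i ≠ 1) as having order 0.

b = (-41/12, 196/45, 11/180)
c = (0, 1/7, -2)
Ac = (0, 0, 30/11)
Σ b_i: (-41/12)·1 + 196/45·1 + 11/180·1 = 1 ✓
b·c: 196/45·1/7 + 11/180·(-2) = 1/2 ✓
b·c²: 196/45·1/49 + 11/180·4 = 1/3 ✓
b·Ac: 11/180·30/11 = 1/6 ✓; 3 stages ⇒ order 3.

3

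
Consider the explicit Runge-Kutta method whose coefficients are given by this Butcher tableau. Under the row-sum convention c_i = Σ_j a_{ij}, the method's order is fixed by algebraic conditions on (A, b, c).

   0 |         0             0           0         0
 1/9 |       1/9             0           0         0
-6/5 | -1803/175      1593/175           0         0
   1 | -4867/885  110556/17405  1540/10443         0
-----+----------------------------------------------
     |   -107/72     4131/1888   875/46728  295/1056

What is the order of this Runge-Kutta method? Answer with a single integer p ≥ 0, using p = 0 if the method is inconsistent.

b = (-107/72, 4131/1888, 875/46728, 295/1056)
c = (0, 1/9, -6/5, 1)
Ac = (0, 0, 177/175, 156/295)
Σ b_i: (-107/72)·1 + 4131/1888·1 + 875/46728·1 + 295/1056·1 = 1 ✓
b·c: 4131/1888·1/9 + 875/46728·(-6/5) + 295/1056·1 = 1/2 ✓
b·c²: 4131/1888·1/81 + 875/46728·36/25 + 295/1056·1 = 1/3 ✓
b·Ac: 875/46728·177/175 + 295/1056·156/295 = 1/6 ✓
b·c³: 4131/1888·1/729 + 875/46728·(-216/125) + 295/1056·1 = 1/4 ✓
b·(c∘Ac): 875/46728·(-1062/875) + 295/1056·156/295 = 1/8 ✓
b·Ac²: 875/46728·59/525 + 295/1056·772/2655 = 1/12 ✓
b·A²c: 295/1056·44/295 = 1/24 ✓; 4 stages ⇒ order 4.

4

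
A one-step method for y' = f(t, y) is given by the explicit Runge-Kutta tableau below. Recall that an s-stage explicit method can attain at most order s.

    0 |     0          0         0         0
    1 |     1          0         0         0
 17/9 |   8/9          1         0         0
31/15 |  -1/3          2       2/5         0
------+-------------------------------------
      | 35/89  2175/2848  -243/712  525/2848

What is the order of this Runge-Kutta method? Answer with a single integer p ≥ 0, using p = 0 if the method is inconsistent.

b = (35/89, 2175/2848, -243/712, 525/2848)
c = (0, 1, 17/9, 31/15)
Ac = (0, 0, 1, 124/45)
Σ b_i: 35/89·1 + 2175/2848·1 + (-243/712)·1 + 525/2848·1 = 1 ✓
b·c: 2175/2848·1 + (-243/712)·17/9 + 525/2848·31/15 = 1/2 ✓
b·c²: 2175/2848·1 + (-243/712)·289/81 + 525/2848·961/225 = 1/3 ✓
b·Ac: (-243/712)·1 + 525/2848·124/45 = 1/6 ✓
b·c³: 2175/2848·1 + (-243/712)·4913/729 + 525/2848·29791/3375 = 727/8010 ≠ 1/4 ⇒ order 3.
b·(c∘Ac): (-243/712)·17/9 + 525/2848·3844/675 = 649/1602 ≠ 1/8
b·Ac²: (-243/712)·1 + 525/2848·1388/405 = 698/2403 ≠ 1/12
b·A²c: 525/2848·2/5 = 105/1424 ≠ 1/24

3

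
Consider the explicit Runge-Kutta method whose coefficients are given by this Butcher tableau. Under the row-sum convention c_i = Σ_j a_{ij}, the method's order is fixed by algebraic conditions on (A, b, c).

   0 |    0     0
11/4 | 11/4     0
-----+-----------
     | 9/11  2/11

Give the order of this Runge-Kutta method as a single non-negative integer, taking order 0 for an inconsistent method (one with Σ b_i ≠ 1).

2

b = (9/11, 2/11)
c = (0, 11/4)
Σ b_i: 9/11·1 + 2/11·1 = 1 ✓
b·c: 2/11·11/4 = 1/2 ✓; 2 stages ⇒ order 2.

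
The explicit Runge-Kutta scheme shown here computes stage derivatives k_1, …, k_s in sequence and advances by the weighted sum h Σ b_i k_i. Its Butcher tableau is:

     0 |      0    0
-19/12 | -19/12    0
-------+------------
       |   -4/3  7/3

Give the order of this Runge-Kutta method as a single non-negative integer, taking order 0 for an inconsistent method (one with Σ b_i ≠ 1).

1

b = (-4/3, 7/3)
c = (0, -19/12)
Σ b_i: (-4/3)·1 + 7/3·1 = 1 ✓
b·c: 7/3·(-19/12) = -133/36 ≠ 1/2 ⇒ order 1.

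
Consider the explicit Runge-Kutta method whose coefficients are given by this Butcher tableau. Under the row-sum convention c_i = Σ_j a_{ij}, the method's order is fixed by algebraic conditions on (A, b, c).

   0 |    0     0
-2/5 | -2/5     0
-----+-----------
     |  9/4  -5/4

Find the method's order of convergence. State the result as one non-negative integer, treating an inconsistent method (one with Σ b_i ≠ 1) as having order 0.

b = (9/4, -5/4)
c = (0, -2/5)
Σ b_i: 9/4·1 + (-5/4)·1 = 1 ✓
b·c: (-5/4)·(-2/5) = 1/2 ✓; 2 stages ⇒ order 2.

2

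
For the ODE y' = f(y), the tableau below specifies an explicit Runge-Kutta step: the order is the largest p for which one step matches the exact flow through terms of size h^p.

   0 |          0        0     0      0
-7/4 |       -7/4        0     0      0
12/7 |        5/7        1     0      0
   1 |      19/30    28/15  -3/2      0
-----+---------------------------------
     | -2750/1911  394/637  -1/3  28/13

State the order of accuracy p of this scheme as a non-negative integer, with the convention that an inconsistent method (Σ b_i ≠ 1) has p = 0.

b = (-2750/1911, 394/637, -1/3, 28/13)
c = (0, -7/4, 12/7, 1)
Ac = (0, 0, -7/4, -613/105)
Σ b_i: (-2750/1911)·1 + 394/637·1 + (-1/3)·1 + 28/13·1 = 1 ✓
b·c: 394/637·(-7/4) + (-1/3)·12/7 + 28/13·1 = 1/2 ✓
b·c²: 394/637·49/16 + (-1/3)·144/49 + 28/13·1 = 15637/5096 ≠ 1/3 ⇒ order 2.
b·Ac: (-1/3)·(-7/4) + 28/13·(-613/105) = -9353/780 ≠ 1/6

2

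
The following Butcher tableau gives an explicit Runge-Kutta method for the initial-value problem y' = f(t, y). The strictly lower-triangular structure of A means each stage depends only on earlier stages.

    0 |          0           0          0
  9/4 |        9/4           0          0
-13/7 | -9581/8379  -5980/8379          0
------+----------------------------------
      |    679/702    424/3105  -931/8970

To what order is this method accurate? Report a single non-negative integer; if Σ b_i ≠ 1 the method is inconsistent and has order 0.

b = (679/702, 424/3105, -931/8970)
c = (0, 9/4, -13/7)
Ac = (0, 0, -1495/931)
Σ b_i: 679/702·1 + 424/3105·1 + (-931/8970)·1 = 1 ✓
b·c: 424/3105·9/4 + (-931/8970)·(-13/7) = 1/2 ✓
b·c²: 424/3105·81/16 + (-931/8970)·169/49 = 1/3 ✓
b·Ac: (-931/8970)·(-1495/931) = 1/6 ✓; 3 stages ⇒ order 3.

3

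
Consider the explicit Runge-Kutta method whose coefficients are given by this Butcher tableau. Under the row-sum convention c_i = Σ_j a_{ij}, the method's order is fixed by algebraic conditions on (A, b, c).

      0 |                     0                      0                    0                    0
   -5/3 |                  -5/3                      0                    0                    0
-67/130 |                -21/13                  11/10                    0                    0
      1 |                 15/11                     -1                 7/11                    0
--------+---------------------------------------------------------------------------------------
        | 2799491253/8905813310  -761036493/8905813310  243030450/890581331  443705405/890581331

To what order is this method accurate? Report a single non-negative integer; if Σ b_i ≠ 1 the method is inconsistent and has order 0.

b = (2799491253/8905813310, -761036493/8905813310, 243030450/890581331, 443705405/890581331)
c = (0, -5/3, -67/130, 1)
Ac = (0, 0, -11/6, 5743/4290)
Σ b_i: 2799491253/8905813310·1 + (-761036493/8905813310)·1 + 243030450/890581331·1 + 443705405/890581331·1 = 1 ✓
b·c: (-761036493/8905813310)·(-5/3) + 243030450/890581331·(-67/130) + 443705405/890581331·1 = 1/2 ✓
b·c²: (-761036493/8905813310)·25/9 + 243030450/890581331·4489/16900 + 443705405/890581331·1 = 1/3 ✓
b·Ac: 243030450/890581331·(-11/6) + 443705405/890581331·5743/4290 = 1/6 ✓
b·c³: (-761036493/8905813310)·(-125/27) + 243030450/890581331·(-300763/2197000) + 443705405/890581331·1 = 1784874646663/2083960314540 ≠ 1/4 ⇒ order 3.
b·(c∘Ac): 243030450/890581331·737/780 + 443705405/890581331·5743/4290 = 2470855993/2671743993 ≠ 1/8
b·Ac²: 243030450/890581331·55/18 + 443705405/890581331·(-4364693/1673100) = -970916723431/2083960314540 ≠ 1/12
b·A²c: 443705405/890581331·(-7/6) = -3105937835/5343487986 ≠ 1/24

3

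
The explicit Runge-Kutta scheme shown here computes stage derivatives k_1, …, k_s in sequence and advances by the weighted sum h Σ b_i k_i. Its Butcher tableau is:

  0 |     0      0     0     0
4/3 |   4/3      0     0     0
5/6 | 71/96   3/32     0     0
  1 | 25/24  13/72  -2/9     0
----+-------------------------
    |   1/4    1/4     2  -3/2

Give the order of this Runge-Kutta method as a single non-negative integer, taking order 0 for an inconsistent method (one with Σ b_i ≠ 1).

b = (1/4, 1/4, 2, -3/2)
c = (0, 4/3, 5/6, 1)
Ac = (0, 0, 1/8, 1/18)
Σ b_i: 1/4·1 + 1/4·1 + 2·1 + (-3/2)·1 = 1 ✓
b·c: 1/4·4/3 + 2·5/6 + (-3/2)·1 = 1/2 ✓
b·c²: 1/4·16/9 + 2·25/36 + (-3/2)·1 = 1/3 ✓
b·Ac: 2·1/8 + (-3/2)·1/18 = 1/6 ✓
b·c³: 1/4·64/27 + 2·125/216 + (-3/2)·1 = 1/4 ✓
b·(c∘Ac): 2·5/48 + (-3/2)·1/18 = 1/8 ✓
b·Ac²: 2·1/6 + (-3/2)·1/6 = 1/12 ✓
b·A²c: (-3/2)·(-1/36) = 1/24 ✓; 4 stages ⇒ order 4.

4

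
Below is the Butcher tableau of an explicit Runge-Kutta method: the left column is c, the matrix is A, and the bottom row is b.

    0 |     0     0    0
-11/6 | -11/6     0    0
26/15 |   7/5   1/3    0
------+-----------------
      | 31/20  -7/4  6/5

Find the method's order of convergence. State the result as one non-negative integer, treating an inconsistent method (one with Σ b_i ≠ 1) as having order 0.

1

b = (31/20, -7/4, 6/5)
c = (0, -11/6, 26/15)
Ac = (0, 0, -11/18)
Σ b_i: 31/20·1 + (-7/4)·1 + 6/5·1 = 1 ✓
b·c: (-7/4)·(-11/6) + 6/5·26/15 = 3173/600 ≠ 1/2 ⇒ order 1.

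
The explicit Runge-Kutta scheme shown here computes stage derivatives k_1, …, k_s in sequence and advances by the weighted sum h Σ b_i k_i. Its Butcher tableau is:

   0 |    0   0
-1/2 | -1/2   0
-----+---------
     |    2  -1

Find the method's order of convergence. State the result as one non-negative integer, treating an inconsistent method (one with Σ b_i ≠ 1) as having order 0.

b = (2, -1)
c = (0, -1/2)
Σ b_i: 2·1 + (-1)·1 = 1 ✓
b·c: (-1)·(-1/2) = 1/2 ✓; 2 stages ⇒ order 2.

2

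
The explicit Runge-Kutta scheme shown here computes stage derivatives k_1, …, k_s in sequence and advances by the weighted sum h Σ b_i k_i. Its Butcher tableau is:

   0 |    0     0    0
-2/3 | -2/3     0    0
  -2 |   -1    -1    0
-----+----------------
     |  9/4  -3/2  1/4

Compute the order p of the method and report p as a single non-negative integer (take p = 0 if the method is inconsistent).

3

b = (9/4, -3/2, 1/4)
c = (0, -2/3, -2)
Ac = (0, 0, 2/3)
Σ b_i: 9/4·1 + (-3/2)·1 + 1/4·1 = 1 ✓
b·c: (-3/2)·(-2/3) + 1/4·(-2) = 1/2 ✓
b·c²: (-3/2)·4/9 + 1/4·4 = 1/3 ✓
b·Ac: 1/4·2/3 = 1/6 ✓; 3 stages ⇒ order 3.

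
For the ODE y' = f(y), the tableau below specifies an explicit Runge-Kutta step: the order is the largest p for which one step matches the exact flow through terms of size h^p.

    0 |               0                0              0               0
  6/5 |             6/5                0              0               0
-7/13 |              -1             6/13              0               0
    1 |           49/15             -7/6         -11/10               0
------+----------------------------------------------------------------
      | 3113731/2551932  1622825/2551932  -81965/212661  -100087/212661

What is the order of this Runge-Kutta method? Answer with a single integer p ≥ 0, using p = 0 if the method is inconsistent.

b = (3113731/2551932, 1622825/2551932, -81965/212661, -100087/212661)
c = (0, 6/5, -7/13, 1)
Ac = (0, 0, 36/65, -21/26)
Σ b_i: 3113731/2551932·1 + 1622825/2551932·1 + (-81965/212661)·1 + (-100087/212661)·1 = 1 ✓
b·c: 1622825/2551932·6/5 + (-81965/212661)·(-7/13) + (-100087/212661)·1 = 1/2 ✓
b·c²: 1622825/2551932·36/25 + (-81965/212661)·49/169 + (-100087/212661)·1 = 1/3 ✓
b·Ac: (-81965/212661)·36/65 + (-100087/212661)·(-21/26) = 1/6 ✓
b·c³: 1622825/2551932·216/125 + (-81965/212661)·(-343/2197) + (-100087/212661)·1 = 9515762/13822965 ≠ 1/4 ⇒ order 3.
b·(c∘Ac): (-81965/212661)·(-252/845) + (-100087/212661)·(-21/26) = 70189/141774 ≠ 1/8
b·Ac²: (-81965/212661)·216/325 + (-100087/212661)·(-16891/8450) = 94634929/138229650 ≠ 1/12
b·A²c: (-100087/212661)·(-198/325) = 169378/590725 ≠ 1/24

3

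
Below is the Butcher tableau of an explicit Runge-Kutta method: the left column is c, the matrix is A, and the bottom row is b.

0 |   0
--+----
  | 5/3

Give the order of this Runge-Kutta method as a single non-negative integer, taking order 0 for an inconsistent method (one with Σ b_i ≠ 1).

b = (5/3)
c = (0)
Σ b_i: 5/3·1 = 5/3 ≠ 1 ⇒ order 0.

0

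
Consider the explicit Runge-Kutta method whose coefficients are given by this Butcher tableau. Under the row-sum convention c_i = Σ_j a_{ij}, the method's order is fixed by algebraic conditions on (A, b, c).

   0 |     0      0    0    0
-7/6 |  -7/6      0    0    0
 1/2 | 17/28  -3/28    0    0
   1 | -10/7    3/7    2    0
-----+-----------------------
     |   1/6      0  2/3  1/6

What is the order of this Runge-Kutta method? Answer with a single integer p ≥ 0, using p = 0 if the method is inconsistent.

b = (1/6, 0, 2/3, 1/6)
c = (0, -7/6, 1/2, 1)
Ac = (0, 0, 1/8, 1/2)
Σ b_i: 1/6·1 + 2/3·1 + 1/6·1 = 1 ✓
b·c: 2/3·1/2 + 1/6·1 = 1/2 ✓
b·c²: 2/3·1/4 + 1/6·1 = 1/3 ✓
b·Ac: 2/3·1/8 + 1/6·1/2 = 1/6 ✓
b·c³: 2/3·1/8 + 1/6·1 = 1/4 ✓
b·(c∘Ac): 2/3·1/16 + 1/6·1/2 = 1/8 ✓
b·Ac²: 2/3·(-7/48) + 1/6·13/12 = 1/12 ✓
b·A²c: 1/6·1/4 = 1/24 ✓; 4 stages ⇒ order 4.

4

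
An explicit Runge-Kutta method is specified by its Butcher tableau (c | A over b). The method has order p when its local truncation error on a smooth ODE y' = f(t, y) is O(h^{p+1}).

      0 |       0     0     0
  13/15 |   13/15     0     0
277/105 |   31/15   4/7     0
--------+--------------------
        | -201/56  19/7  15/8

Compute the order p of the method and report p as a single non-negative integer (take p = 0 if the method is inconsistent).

1

b = (-201/56, 19/7, 15/8)
c = (0, 13/15, 277/105)
Ac = (0, 0, 52/105)
Σ b_i: (-201/56)·1 + 19/7·1 + 15/8·1 = 1 ✓
b·c: 19/7·13/15 + 15/8·277/105 = 6131/840 ≠ 1/2 ⇒ order 1.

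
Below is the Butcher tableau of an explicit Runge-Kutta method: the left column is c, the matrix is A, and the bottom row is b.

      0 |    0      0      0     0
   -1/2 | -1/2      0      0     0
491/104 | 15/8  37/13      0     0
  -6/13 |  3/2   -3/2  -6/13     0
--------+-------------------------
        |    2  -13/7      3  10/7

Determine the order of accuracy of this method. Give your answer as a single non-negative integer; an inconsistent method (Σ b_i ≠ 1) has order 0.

b = (2, -13/7, 3, 10/7)
c = (0, -1/2, 491/104, -6/13)
Ac = (0, 0, -37/26, -483/338)
Σ b_i: 2·1 + (-13/7)·1 + 3·1 + 10/7·1 = 32/7 ≠ 1 ⇒ order 0.

0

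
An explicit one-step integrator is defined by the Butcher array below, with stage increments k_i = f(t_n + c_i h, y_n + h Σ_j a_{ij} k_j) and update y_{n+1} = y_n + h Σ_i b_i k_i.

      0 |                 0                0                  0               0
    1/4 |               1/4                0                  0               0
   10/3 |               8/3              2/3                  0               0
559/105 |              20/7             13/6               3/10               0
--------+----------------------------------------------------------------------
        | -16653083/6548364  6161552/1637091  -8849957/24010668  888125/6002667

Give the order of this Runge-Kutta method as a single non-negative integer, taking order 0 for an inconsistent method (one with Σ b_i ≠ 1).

b = (-16653083/6548364, 6161552/1637091, -8849957/24010668, 888125/6002667)
c = (0, 1/4, 10/3, 559/105)
Ac = (0, 0, 1/6, 37/24)
Σ b_i: (-16653083/6548364)·1 + 6161552/1637091·1 + (-8849957/24010668)·1 + 888125/6002667·1 = 1 ✓
b·c: 6161552/1637091·1/4 + (-8849957/24010668)·10/3 + 888125/6002667·559/105 = 1/2 ✓
b·c²: 6161552/1637091·1/16 + (-8849957/24010668)·100/9 + 888125/6002667·312481/11025 = 1/3 ✓
b·Ac: (-8849957/24010668)·1/6 + 888125/6002667·37/24 = 1/6 ✓
b·c³: 6161552/1637091·1/64 + (-8849957/24010668)·1000/27 + 888125/6002667·174676879/1157625 = 3602705731/412546932 ≠ 1/4 ⇒ order 3.
b·(c∘Ac): (-8849957/24010668)·5/9 + 888125/6002667·20683/2520 = 39666505/39290184 ≠ 1/8
b·Ac²: (-8849957/24010668)·1/24 + 888125/6002667·111/32 = 71723917/144064008 ≠ 1/12
b·A²c: 888125/6002667·1/20 = 177625/24010668 ≠ 1/24

3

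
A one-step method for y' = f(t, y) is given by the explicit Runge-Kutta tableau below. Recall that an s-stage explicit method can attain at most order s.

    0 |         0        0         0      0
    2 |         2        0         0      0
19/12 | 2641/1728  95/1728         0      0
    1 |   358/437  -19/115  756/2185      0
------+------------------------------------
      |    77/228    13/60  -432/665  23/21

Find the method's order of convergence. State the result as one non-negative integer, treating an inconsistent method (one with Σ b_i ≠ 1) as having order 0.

b = (77/228, 13/60, -432/665, 23/21)
c = (0, 2, 19/12, 1)
Ac = (0, 0, 95/864, 5/23)
Σ b_i: 77/228·1 + 13/60·1 + (-432/665)·1 + 23/21·1 = 1 ✓
b·c: 13/60·2 + (-432/665)·19/12 + 23/21·1 = 1/2 ✓
b·c²: 13/60·4 + (-432/665)·361/144 + 23/21·1 = 1/3 ✓
b·Ac: (-432/665)·95/864 + 23/21·5/23 = 1/6 ✓
b·c³: 13/60·8 + (-432/665)·6859/1728 + 23/21·1 = 1/4 ✓
b·(c∘Ac): (-432/665)·1805/10368 + 23/21·5/23 = 1/8 ✓
b·Ac²: (-432/665)·95/432 + 23/21·19/92 = 1/12 ✓
b·A²c: 23/21·7/184 = 1/24 ✓; 4 stages ⇒ order 4.

4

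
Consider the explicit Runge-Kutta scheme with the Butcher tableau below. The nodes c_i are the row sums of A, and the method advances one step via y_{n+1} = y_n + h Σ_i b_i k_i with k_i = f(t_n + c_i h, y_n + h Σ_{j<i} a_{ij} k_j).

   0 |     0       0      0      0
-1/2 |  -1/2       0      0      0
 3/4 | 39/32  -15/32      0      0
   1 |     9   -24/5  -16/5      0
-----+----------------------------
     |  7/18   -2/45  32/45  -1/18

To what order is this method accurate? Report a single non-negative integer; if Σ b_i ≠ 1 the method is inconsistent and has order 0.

4

b = (7/18, -2/45, 32/45, -1/18)
c = (0, -1/2, 3/4, 1)
Ac = (0, 0, 15/64, 0)
Σ b_i: 7/18·1 + (-2/45)·1 + 32/45·1 + (-1/18)·1 = 1 ✓
b·c: (-2/45)·(-1/2) + 32/45·3/4 + (-1/18)·1 = 1/2 ✓
b·c²: (-2/45)·1/4 + 32/45·9/16 + (-1/18)·1 = 1/3 ✓
b·Ac: 32/45·15/64 = 1/6 ✓
b·c³: (-2/45)·(-1/8) + 32/45·27/64 + (-1/18)·1 = 1/4 ✓
b·(c∘Ac): 32/45·45/256 = 1/8 ✓
b·Ac²: 32/45·(-15/128) + (-1/18)·(-3) = 1/12 ✓
b·A²c: (-1/18)·(-3/4) = 1/24 ✓; 4 stages ⇒ order 4.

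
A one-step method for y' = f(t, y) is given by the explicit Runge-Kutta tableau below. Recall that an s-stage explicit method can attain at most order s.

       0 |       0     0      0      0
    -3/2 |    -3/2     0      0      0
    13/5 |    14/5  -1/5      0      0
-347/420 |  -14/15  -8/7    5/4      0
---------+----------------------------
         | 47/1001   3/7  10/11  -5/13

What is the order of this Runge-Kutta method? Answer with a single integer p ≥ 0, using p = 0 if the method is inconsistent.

1

b = (47/1001, 3/7, 10/11, -5/13)
c = (0, -3/2, 13/5, -347/420)
Ac = (0, 0, 3/10, 139/28)
Σ b_i: 47/1001·1 + 3/7·1 + 10/11·1 + (-5/13)·1 = 1 ✓
b·c: 3/7·(-3/2) + 10/11·13/5 + (-5/13)·(-347/420) = 24487/12012 ≠ 1/2 ⇒ order 1.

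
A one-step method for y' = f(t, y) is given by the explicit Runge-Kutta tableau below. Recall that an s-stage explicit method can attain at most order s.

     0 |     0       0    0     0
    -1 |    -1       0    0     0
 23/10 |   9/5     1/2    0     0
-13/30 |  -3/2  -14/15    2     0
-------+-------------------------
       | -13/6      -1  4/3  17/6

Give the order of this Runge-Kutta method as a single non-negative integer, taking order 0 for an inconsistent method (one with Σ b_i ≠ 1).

b = (-13/6, -1, 4/3, 17/6)
c = (0, -1, 23/10, -13/30)
Ac = (0, 0, -1/2, 83/15)
Σ b_i: (-13/6)·1 + (-1)·1 + 4/3·1 + 17/6·1 = 1 ✓
b·c: (-1)·(-1) + 4/3·23/10 + 17/6·(-13/30) = 511/180 ≠ 1/2 ⇒ order 1.

1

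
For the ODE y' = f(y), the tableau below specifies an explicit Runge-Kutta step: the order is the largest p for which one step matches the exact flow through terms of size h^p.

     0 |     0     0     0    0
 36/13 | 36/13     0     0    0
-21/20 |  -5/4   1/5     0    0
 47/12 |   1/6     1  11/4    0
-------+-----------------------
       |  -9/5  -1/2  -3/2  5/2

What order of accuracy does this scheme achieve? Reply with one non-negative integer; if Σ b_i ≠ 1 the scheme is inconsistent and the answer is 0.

0

b = (-9/5, -1/2, -3/2, 5/2)
c = (0, 36/13, -21/20, 47/12)
Ac = (0, 0, 36/65, -123/1040)
Σ b_i: (-9/5)·1 + (-1/2)·1 + (-3/2)·1 + 5/2·1 = -13/10 ≠ 1 ⇒ order 0.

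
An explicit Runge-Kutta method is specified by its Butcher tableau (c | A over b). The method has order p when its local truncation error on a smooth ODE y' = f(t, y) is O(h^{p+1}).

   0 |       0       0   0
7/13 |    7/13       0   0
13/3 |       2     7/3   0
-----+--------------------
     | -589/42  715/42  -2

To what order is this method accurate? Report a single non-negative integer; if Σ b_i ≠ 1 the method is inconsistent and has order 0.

b = (-589/42, 715/42, -2)
c = (0, 7/13, 13/3)
Ac = (0, 0, 49/39)
Σ b_i: (-589/42)·1 + 715/42·1 + (-2)·1 = 1 ✓
b·c: 715/42·7/13 + (-2)·13/3 = 1/2 ✓
b·c²: 715/42·49/169 + (-2)·169/9 = -7633/234 ≠ 1/3 ⇒ order 2.
b·Ac: (-2)·49/39 = -98/39 ≠ 1/6

2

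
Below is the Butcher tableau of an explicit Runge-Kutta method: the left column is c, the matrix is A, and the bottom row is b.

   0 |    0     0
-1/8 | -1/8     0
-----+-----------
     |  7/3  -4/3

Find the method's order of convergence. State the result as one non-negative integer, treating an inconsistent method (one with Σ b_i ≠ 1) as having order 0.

b = (7/3, -4/3)
c = (0, -1/8)
Σ b_i: 7/3·1 + (-4/3)·1 = 1 ✓
b·c: (-4/3)·(-1/8) = 1/6 ≠ 1/2 ⇒ order 1.

1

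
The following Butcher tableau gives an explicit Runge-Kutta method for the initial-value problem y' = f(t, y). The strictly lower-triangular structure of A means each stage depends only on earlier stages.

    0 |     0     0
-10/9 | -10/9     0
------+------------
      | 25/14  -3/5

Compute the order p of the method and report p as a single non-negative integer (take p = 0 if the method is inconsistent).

b = (25/14, -3/5)
c = (0, -10/9)
Σ b_i: 25/14·1 + (-3/5)·1 = 83/70 ≠ 1 ⇒ order 0.

0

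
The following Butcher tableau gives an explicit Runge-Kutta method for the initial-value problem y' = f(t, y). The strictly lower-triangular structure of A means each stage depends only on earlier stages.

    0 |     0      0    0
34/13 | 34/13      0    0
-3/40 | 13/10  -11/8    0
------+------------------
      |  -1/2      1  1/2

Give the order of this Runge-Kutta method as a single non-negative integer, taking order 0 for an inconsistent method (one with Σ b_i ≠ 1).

b = (-1/2, 1, 1/2)
c = (0, 34/13, -3/40)
Ac = (0, 0, -187/52)
Σ b_i: (-1/2)·1 + 1·1 + 1/2·1 = 1 ✓
b·c: 1·34/13 + 1/2·(-3/40) = 2681/1040 ≠ 1/2 ⇒ order 1.

1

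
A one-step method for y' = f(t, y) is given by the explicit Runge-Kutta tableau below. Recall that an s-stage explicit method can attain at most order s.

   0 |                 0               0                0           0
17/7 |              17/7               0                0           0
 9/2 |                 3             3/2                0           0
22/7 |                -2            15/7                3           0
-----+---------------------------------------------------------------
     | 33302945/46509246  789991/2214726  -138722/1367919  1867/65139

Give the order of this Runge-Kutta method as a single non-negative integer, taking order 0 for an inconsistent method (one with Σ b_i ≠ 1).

b = (33302945/46509246, 789991/2214726, -138722/1367919, 1867/65139)
c = (0, 17/7, 9/2, 22/7)
Ac = (0, 0, 51/14, 1833/98)
Σ b_i: 33302945/46509246·1 + 789991/2214726·1 + (-138722/1367919)·1 + 1867/65139·1 = 1 ✓
b·c: 789991/2214726·17/7 + (-138722/1367919)·9/2 + 1867/65139·22/7 = 1/2 ✓
b·c²: 789991/2214726·289/49 + (-138722/1367919)·81/4 + 1867/65139·484/49 = 1/3 ✓
b·Ac: (-138722/1367919)·51/14 + 1867/65139·1833/98 = 1/6 ✓
b·c³: 789991/2214726·4913/343 + (-138722/1367919)·729/8 + 1867/65139·10648/343 = -96582455/29790236 ≠ 1/4 ⇒ order 3.
b·(c∘Ac): (-138722/1367919)·459/28 + 1867/65139·20163/343 = 334337/14895118 ≠ 1/8
b·Ac²: (-138722/1367919)·867/98 + 1867/65139·100689/1372 = 2200103/1823892 ≠ 1/12
b·A²c: 1867/65139·153/14 = 95217/303982 ≠ 1/24

3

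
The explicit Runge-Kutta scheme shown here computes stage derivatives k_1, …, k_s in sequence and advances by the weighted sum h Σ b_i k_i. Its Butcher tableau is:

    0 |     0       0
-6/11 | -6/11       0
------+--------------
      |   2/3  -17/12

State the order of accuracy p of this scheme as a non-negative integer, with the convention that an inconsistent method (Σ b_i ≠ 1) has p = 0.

b = (2/3, -17/12)
c = (0, -6/11)
Σ b_i: 2/3·1 + (-17/12)·1 = -3/4 ≠ 1 ⇒ order 0.

0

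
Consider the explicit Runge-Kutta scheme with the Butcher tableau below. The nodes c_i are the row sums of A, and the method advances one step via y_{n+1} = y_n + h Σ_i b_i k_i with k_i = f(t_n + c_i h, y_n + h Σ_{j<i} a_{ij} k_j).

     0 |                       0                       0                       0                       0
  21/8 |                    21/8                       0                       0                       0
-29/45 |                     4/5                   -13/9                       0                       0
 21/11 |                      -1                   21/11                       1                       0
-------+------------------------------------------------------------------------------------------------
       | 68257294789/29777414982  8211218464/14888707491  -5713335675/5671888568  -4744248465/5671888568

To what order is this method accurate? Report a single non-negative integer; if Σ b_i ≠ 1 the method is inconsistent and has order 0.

b = (68257294789/29777414982, 8211218464/14888707491, -5713335675/5671888568, -4744248465/5671888568)
c = (0, 21/8, -29/45, 21/11)
Ac = (0, 0, -91/24, 17293/3960)
Σ b_i: 68257294789/29777414982·1 + 8211218464/14888707491·1 + (-5713335675/5671888568)·1 + (-4744248465/5671888568)·1 = 1 ✓
b·c: 8211218464/14888707491·21/8 + (-5713335675/5671888568)·(-29/45) + (-4744248465/5671888568)·21/11 = 1/2 ✓
b·c²: 8211218464/14888707491·441/64 + (-5713335675/5671888568)·841/2025 + (-4744248465/5671888568)·441/121 = 1/3 ✓
b·Ac: (-5713335675/5671888568)·(-91/24) + (-4744248465/5671888568)·17293/3960 = 1/6 ✓
b·c³: 8211218464/14888707491·9261/512 + (-5713335675/5671888568)·(-24389/91125) + (-4744248465/5671888568)·9261/1331 = 74545313056253/16845509046960 ≠ 1/4 ⇒ order 3.
b·(c∘Ac): (-5713335675/5671888568)·2639/1080 + (-4744248465/5671888568)·121051/14520 = -26756354541/2835944284 ≠ 1/8
b·Ac²: (-5713335675/5671888568)·(-637/64) + (-4744248465/5671888568)·19345589/1425600 = -8115728175343/6125639653440 ≠ 1/12
b·A²c: (-4744248465/5671888568)·(-91/24) = 143908870105/45375108544 ≠ 1/24

3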